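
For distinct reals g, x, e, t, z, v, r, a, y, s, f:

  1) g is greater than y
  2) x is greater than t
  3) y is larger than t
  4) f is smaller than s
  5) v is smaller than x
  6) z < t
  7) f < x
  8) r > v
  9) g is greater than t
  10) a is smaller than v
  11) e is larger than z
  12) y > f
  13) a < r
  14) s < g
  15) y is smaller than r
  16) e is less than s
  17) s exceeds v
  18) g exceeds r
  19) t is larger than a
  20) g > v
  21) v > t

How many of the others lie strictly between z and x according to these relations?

2

The relations place z below x. An element lies strictly between them when it is forced above z and also forced below x.
Above z: {t, v, e, s, y, r, g}. Below x: {f, a, t, v}.
Intersection: {t, v} — 2.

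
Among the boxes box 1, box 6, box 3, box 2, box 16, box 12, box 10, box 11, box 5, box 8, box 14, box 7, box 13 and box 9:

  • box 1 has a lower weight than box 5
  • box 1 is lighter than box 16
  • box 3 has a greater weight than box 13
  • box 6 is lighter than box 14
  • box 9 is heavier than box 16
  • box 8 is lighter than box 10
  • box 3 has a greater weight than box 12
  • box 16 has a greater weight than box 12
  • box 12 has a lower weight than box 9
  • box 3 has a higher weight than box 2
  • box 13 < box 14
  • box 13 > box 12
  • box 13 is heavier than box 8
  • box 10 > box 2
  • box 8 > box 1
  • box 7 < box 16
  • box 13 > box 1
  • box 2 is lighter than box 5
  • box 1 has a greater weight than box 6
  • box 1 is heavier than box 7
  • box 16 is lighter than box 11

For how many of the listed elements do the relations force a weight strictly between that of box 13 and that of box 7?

Chaining upward from box 7 reaches: box 1, box 8, box 16, box 5, box 9, box 10, box 14, box 3, box 11.
Chaining downward from box 13 reaches: box 6, box 12, box 1, box 8.
Strictly between box 7 and box 13 are those in both lists: box 1, box 8 — 2 elements.

2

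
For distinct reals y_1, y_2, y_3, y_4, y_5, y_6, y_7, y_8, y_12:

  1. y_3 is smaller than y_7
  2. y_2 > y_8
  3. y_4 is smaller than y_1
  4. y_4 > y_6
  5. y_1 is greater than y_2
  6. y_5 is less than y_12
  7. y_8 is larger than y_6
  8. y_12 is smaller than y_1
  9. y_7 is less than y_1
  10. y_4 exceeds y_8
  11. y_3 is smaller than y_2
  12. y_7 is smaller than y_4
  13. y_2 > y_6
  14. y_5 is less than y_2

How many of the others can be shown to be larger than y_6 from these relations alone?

Directly above y_6: y_8, y_4, y_2.
One step further: y_1 (4 so far).
Nothing else is reachable above y_6; 4 in all.

4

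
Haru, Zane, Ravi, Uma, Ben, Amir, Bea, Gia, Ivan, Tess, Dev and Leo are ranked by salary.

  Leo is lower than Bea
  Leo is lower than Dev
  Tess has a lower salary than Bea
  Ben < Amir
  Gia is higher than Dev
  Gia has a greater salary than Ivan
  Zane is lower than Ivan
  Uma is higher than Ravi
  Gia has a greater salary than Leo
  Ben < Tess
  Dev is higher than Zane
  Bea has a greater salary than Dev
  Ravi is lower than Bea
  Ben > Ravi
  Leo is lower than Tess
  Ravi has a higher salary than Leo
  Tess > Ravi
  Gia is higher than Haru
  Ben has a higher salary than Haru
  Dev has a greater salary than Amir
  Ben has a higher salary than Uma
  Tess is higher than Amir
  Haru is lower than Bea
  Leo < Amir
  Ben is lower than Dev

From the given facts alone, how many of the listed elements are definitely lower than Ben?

4

The elements the relations force below Ben are Leo, Ravi, Haru, Uma — no chain reaches any other.
That is 4.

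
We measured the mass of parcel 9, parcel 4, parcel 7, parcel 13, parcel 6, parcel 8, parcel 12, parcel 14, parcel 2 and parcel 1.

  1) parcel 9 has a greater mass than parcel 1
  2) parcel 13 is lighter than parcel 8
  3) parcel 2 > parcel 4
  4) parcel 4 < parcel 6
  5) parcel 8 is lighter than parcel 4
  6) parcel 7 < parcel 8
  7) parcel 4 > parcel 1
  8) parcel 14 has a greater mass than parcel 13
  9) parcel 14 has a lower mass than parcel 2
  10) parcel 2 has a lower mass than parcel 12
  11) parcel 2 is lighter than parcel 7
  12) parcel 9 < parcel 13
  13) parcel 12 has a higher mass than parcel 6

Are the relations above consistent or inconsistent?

Chaining the given relations yields parcel 2 < parcel 7 < parcel 8 < parcel 4, so parcel 2 < parcel 4. But one relation states parcel 4 < parcel 2. These cannot both hold.

inconsistent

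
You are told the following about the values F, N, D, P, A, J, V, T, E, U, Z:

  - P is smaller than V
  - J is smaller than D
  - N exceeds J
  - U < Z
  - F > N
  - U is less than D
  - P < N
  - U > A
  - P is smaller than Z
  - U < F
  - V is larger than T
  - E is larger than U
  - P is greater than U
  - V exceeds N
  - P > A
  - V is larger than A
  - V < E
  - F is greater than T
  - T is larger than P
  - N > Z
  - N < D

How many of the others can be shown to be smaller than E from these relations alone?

8

The elements the relations force below E are A, J, U, P, T, Z, N, V — no chain reaches any other.
That is 8.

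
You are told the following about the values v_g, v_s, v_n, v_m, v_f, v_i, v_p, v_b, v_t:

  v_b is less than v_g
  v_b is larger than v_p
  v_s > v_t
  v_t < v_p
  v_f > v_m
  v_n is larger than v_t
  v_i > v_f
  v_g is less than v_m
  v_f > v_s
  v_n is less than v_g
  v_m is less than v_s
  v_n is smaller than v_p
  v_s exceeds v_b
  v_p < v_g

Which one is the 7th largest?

v_p

The consecutive relations fix a unique order: v_t < v_n < v_p < v_b < v_g < v_m < v_s < v_f < v_i.
Counting 7 from the largest end gives v_p.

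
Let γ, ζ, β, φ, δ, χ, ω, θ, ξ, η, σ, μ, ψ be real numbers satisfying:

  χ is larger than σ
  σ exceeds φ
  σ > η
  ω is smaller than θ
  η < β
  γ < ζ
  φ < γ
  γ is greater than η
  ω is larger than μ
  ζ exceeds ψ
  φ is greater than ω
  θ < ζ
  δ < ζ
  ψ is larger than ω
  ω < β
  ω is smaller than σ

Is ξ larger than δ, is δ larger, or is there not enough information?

Following every chain through δ: above δ we get ζ.
ξ is not reached, and no chain runs the other way from ξ to δ.
So the given relations leave the order of δ and ξ undetermined.

undetermined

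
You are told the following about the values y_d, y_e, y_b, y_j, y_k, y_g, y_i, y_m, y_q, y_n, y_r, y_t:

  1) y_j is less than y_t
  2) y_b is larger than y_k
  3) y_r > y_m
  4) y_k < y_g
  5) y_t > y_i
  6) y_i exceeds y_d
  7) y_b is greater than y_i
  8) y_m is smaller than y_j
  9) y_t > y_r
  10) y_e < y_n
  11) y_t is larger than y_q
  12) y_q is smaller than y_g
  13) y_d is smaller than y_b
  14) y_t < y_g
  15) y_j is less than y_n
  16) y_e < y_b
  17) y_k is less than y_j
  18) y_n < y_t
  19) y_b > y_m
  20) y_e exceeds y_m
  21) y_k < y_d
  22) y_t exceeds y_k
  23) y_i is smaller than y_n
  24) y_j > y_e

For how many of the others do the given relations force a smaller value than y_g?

10

The elements the relations force below y_g are y_m, y_e, y_k, y_d, y_j, y_i, y_n, y_q, y_r, y_t — no chain reaches any other.
That is 10.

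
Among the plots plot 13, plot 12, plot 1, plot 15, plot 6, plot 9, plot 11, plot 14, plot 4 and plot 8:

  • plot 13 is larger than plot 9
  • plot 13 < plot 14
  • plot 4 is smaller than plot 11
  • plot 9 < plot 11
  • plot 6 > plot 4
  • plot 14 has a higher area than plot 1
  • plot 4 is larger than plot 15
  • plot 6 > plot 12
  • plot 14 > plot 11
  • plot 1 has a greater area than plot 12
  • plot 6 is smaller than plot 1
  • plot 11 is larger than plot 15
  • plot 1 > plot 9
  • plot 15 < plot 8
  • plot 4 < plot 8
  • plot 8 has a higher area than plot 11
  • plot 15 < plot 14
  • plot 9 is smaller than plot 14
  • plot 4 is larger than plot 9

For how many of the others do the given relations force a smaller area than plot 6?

4

The elements the relations force below plot 6 are plot 9, plot 15, plot 12, plot 4 — no chain reaches any other.
That is 4.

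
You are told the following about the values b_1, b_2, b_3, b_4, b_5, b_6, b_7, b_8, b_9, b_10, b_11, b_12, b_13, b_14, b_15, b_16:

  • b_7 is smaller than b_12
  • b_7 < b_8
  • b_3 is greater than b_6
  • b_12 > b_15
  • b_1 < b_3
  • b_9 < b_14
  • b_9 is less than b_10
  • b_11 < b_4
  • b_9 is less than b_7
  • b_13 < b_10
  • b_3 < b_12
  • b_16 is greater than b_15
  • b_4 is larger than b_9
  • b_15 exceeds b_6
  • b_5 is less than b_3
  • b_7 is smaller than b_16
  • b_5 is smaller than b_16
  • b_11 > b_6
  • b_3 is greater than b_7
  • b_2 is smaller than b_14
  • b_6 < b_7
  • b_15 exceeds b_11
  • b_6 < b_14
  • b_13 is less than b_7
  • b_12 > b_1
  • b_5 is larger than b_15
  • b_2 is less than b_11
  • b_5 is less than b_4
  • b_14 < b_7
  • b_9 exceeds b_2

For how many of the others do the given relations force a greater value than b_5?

The elements the relations force above b_5 are b_3, b_16, b_12, b_4 — no chain reaches any other.
That is 4.

4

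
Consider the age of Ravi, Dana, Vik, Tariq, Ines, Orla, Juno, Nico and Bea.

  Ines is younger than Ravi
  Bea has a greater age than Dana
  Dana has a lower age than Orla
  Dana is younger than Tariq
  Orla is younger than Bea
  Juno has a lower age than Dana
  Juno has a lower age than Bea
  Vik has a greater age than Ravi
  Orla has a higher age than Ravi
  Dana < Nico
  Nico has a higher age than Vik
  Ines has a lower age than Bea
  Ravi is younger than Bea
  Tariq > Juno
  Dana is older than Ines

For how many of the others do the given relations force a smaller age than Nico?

Directly below Nico: Dana, Vik.
One step further: Juno, Ines, Ravi (5 so far).
Nothing else is reachable below Nico; 5 in all.

5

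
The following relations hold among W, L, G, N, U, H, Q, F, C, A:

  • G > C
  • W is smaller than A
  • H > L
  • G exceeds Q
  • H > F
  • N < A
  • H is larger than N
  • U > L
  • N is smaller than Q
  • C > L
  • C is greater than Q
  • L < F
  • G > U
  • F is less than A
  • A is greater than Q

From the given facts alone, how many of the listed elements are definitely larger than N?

5

From N the given relations immediately reach Q, H, A.
From those, C, G — 5 in total.
No other element is forced above N by the given relations, so the count is 5.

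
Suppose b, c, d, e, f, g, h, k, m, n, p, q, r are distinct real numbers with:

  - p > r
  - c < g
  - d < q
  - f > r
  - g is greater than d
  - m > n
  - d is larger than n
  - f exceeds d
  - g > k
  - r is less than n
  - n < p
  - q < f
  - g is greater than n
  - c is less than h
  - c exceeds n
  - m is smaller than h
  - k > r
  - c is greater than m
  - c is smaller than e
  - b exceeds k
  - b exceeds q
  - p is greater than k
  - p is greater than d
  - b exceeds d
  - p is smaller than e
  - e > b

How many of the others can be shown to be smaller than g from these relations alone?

Directly below g: n, d, k, c.
One step further: r, m (6 so far).
No other element is forced below g by the given relations, so the count is 6.

6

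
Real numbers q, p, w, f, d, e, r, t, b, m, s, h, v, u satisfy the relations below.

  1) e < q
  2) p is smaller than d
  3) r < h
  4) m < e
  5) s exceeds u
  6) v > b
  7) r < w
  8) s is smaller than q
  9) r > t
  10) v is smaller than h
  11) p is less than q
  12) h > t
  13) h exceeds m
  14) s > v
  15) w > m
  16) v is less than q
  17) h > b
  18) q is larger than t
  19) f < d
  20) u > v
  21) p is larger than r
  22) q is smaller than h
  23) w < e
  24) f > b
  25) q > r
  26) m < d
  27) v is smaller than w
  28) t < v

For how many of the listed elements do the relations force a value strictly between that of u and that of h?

Chaining upward from u reaches: s, q.
Chaining downward from h reaches: b, t, r, v, m, w, p, s, e, q.
Strictly between u and h are those in both lists: s, q — 2 elements.

2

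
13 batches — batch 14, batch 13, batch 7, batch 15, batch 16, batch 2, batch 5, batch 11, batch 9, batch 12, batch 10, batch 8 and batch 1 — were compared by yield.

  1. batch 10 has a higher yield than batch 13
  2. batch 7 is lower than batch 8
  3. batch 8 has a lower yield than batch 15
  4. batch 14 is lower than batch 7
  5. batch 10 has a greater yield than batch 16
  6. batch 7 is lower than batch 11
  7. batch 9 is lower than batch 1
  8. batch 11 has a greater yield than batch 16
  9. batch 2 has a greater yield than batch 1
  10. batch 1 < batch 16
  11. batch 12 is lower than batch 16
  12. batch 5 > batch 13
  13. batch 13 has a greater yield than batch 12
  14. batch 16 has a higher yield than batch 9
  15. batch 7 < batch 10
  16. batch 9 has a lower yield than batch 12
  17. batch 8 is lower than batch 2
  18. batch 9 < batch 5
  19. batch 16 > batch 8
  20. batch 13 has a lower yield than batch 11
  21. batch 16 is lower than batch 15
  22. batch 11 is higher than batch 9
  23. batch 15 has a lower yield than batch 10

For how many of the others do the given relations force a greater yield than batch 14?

7

From batch 14 the given relations immediately reach batch 7.
From those, batch 8, batch 11, batch 10 — 4 in total.
From those, batch 16, batch 15, batch 2 — 7 in total.
Nothing else is reachable above batch 14; 7 in all.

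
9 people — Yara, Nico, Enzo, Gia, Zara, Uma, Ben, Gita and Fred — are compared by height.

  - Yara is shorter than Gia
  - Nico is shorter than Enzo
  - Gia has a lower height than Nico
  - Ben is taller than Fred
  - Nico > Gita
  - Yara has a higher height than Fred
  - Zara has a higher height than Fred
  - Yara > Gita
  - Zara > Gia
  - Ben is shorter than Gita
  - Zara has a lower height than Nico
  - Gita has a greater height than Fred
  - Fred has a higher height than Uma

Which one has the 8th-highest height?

Fred

The consecutive relations fix a unique order: Uma < Fred < Ben < Gita < Yara < Gia < Zara < Nico < Enzo.
Counting 8 from the largest end gives Fred.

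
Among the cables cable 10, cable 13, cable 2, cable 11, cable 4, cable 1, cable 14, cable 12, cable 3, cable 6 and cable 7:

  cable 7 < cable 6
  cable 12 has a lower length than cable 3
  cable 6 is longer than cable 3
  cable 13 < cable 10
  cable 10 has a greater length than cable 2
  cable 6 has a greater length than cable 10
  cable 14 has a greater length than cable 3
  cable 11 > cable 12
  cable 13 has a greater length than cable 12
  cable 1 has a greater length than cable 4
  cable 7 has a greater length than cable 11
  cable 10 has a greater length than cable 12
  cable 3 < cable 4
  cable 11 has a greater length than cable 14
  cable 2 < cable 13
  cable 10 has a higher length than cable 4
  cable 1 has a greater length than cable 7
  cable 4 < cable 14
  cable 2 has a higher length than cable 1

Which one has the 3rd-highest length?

The consecutive relations fix a unique order: cable 12 < cable 3 < cable 4 < cable 14 < cable 11 < cable 7 < cable 1 < cable 2 < cable 13 < cable 10 < cable 6.
Counting 3 from the largest end gives cable 13.

cable 13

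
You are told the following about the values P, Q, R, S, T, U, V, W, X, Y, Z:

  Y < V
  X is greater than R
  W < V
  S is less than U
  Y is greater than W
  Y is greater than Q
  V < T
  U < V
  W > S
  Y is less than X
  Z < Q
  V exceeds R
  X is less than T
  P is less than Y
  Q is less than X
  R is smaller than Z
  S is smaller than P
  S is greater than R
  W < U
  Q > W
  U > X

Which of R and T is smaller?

R

The relevant relations are R < S; S < W; W < Q; Q < X; X < U; U < V; V < T.
Together: R < S < W < Q < X < U < V < T.
So R < T; R is the smaller of the two.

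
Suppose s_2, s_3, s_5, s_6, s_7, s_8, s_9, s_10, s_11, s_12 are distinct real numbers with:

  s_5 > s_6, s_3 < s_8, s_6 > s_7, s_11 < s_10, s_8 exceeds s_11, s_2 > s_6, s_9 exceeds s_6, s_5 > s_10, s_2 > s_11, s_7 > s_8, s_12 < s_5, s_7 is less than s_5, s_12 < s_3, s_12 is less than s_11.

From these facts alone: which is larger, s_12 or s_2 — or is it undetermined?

s_2

The relevant relations are s_12 < s_3; s_3 < s_8; s_8 < s_7; s_7 < s_6; s_6 < s_2.
Chaining these gives s_12 < s_3 < s_8 < s_7 < s_6 < s_2.
So s_2 is larger.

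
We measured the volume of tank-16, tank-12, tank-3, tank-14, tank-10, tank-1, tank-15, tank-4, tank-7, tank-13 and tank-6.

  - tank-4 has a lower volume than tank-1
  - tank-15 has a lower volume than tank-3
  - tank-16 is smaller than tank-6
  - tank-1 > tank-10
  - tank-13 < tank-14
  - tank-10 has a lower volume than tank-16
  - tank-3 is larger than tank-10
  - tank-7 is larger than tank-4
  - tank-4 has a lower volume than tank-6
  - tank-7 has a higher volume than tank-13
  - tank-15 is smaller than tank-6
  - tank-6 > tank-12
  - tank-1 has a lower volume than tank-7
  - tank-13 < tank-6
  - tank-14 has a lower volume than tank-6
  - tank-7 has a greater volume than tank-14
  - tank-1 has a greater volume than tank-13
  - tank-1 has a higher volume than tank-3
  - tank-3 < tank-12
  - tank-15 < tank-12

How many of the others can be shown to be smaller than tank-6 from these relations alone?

From tank-6 the given relations immediately reach tank-15, tank-13, tank-4, tank-16, tank-12, tank-14.
From those, tank-10, tank-3 — 8 in total.
No other element is forced below tank-6 by the given relations, so the count is 8.

8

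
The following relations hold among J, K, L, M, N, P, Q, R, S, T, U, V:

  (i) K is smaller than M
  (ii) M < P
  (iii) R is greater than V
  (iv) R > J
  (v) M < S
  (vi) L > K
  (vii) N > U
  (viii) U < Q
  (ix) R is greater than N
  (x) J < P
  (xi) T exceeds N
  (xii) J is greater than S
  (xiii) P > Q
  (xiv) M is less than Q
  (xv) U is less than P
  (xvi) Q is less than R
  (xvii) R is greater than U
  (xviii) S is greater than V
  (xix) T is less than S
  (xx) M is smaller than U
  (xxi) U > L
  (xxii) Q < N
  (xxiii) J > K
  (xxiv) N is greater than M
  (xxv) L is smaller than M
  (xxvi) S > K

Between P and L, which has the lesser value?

The relevant relations are L < M; M < U; U < Q; Q < N; N < T; T < S; S < J; J < P.
Chaining these gives L < M < U < Q < N < T < S < J < P.
So L < P; L is the smaller of the two.

L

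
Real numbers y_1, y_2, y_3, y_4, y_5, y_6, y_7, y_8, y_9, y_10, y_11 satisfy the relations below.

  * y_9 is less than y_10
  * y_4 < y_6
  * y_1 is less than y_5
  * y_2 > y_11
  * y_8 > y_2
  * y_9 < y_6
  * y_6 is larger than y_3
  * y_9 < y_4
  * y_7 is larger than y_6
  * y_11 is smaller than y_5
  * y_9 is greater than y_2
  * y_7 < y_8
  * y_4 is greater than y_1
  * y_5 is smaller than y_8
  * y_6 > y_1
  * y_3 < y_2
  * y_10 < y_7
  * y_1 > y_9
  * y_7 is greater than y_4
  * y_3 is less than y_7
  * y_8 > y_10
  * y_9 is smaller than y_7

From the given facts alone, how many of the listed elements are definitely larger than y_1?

5

From y_1 the given relations immediately reach y_4, y_6, y_5.
From those, y_7, y_8 — 5 in total.
Nothing else is reachable above y_1; 5 in all.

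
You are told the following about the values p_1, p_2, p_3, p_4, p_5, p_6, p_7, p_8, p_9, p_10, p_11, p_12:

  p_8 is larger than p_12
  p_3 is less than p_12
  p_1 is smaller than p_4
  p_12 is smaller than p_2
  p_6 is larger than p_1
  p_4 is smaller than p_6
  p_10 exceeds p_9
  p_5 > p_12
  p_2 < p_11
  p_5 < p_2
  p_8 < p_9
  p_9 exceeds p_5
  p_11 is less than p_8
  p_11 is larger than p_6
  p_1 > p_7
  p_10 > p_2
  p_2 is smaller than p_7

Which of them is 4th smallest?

p_2

Piecing the relations together gives one ordering: p_3 < p_12 < p_5 < p_2 < p_7 < p_1 < p_4 < p_6 < p_11 < p_8 < p_9 < p_10.
The 4th smallest is p_2.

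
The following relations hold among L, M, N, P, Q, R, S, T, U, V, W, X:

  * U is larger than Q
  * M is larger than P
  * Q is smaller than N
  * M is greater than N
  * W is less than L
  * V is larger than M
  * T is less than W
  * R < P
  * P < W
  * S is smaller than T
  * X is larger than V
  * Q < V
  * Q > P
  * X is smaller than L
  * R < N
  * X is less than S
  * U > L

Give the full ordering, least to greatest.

Each adjacent pair is fixed by a given relation: R < P; P < Q; Q < N; N < M; M < V; V < X; X < S; S < T; T < W; W < L; L < U. Chaining them end to end gives the full order.

R < P < Q < N < M < V < X < S < T < W < L < U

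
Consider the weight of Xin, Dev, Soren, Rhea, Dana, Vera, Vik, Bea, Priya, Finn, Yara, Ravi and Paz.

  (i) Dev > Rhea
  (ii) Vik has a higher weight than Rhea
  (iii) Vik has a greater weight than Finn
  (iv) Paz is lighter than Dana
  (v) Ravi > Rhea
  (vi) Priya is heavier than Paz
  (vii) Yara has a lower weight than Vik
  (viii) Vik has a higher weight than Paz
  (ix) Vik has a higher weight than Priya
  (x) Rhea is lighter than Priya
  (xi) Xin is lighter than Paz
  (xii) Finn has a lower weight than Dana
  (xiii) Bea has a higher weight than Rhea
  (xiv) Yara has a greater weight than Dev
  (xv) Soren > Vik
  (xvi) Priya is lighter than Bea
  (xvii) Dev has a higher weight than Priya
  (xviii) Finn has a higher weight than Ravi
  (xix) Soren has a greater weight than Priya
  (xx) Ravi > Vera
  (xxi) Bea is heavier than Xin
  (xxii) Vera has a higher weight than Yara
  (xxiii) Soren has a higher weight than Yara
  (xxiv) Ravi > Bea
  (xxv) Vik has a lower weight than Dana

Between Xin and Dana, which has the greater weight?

Dana

Xin < Paz and Paz < Priya give Xin < Priya.
With Priya < Bea: Xin < Paz < Priya < Bea.
With Bea < Ravi: Xin < Paz < Priya < Bea < Ravi.
With Ravi < Finn: Xin < Paz < Priya < Bea < Ravi < Finn.
With Finn < Vik: Xin < Paz < Priya < Bea < Ravi < Finn < Vik.
With Vik < Dana: Xin < Paz < Priya < Bea < Ravi < Finn < Vik < Dana.
So Xin < Dana; Dana is the heavier of the two.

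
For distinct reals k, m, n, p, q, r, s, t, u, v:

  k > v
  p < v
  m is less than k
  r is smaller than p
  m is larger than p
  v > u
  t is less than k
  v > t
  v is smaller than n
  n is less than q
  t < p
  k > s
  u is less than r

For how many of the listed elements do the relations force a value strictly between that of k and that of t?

Chaining upward from t reaches: p, m, v, n, q.
Chaining downward from k reaches: u, s, r, p, m, v.
Strictly between t and k are those in both lists: p, m, v — 3 elements.

3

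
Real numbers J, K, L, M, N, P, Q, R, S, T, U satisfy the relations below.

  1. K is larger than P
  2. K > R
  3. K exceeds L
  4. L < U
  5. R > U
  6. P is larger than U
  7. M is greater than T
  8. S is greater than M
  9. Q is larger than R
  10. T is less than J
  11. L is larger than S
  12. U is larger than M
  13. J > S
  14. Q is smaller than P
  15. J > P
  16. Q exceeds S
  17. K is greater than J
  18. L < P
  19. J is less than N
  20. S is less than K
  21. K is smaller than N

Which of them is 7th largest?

U

The consecutive relations fix a unique order: T < M < S < L < U < R < Q < P < J < K < N.
The 7th largest is U.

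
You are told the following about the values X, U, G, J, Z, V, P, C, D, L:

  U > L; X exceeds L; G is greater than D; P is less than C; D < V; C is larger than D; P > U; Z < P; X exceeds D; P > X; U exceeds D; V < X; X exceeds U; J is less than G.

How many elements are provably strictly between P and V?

1

The relations place V below P. An element lies strictly between them when it is forced above V and also forced below P.
Above V: {X, C}. Below P: {Z, L, D, U, X}.
Intersection: {X} — 1.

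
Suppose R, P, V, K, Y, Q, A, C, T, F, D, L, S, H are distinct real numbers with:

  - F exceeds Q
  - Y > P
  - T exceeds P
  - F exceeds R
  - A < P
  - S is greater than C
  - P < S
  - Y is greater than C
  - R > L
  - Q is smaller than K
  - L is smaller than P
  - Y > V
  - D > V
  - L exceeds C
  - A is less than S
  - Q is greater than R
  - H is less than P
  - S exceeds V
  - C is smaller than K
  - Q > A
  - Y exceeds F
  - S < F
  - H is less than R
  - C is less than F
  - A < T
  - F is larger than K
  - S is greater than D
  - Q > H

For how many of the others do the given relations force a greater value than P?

The elements the relations force above P are S, F, Y, T — no chain reaches any other.
That is 4.

4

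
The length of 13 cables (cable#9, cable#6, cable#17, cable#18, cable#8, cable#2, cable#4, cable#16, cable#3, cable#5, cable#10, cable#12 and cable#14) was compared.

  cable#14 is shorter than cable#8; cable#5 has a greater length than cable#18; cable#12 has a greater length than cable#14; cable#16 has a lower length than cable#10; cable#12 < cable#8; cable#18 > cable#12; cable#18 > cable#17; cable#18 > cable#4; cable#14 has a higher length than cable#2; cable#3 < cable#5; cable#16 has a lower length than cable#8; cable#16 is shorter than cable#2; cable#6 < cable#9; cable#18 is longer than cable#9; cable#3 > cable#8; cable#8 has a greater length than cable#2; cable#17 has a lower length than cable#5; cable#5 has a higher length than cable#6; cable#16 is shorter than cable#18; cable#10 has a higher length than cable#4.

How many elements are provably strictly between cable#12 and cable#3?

Chaining upward from cable#12 reaches: cable#8, cable#18, cable#5.
Chaining downward from cable#3 reaches: cable#16, cable#2, cable#14, cable#8.
Strictly between cable#12 and cable#3 are those in both lists: cable#8 — 1 element.

1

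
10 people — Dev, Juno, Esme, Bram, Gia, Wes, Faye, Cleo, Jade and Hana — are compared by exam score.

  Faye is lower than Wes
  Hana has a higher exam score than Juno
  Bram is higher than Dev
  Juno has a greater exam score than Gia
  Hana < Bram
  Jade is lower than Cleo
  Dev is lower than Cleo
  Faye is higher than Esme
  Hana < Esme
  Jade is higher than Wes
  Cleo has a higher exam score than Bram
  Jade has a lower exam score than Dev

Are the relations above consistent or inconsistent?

The single ordering Gia < Juno < Hana < Esme < Faye < Wes < Jade < Dev < Bram < Cleo satisfies every listed relation, so no contradiction arises.

consistent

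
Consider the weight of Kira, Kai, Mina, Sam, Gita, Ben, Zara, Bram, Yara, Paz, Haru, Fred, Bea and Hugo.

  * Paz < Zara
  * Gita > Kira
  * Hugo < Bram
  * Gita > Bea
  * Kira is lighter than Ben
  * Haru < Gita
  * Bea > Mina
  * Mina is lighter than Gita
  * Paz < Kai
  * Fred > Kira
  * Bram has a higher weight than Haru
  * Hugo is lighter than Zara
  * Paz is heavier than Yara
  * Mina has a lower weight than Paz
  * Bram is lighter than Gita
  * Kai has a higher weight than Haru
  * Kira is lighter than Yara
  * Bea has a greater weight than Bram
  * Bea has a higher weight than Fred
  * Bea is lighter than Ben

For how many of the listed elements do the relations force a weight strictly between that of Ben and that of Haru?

2

The relations place Haru below Ben. An element lies strictly between them when it is forced above Haru and also forced below Ben.
Above Haru: {Bram, Bea, Kai, Gita}. Below Ben: {Kira, Fred, Hugo, Mina, Bram, Bea}.
Intersection: {Bram, Bea} — 2.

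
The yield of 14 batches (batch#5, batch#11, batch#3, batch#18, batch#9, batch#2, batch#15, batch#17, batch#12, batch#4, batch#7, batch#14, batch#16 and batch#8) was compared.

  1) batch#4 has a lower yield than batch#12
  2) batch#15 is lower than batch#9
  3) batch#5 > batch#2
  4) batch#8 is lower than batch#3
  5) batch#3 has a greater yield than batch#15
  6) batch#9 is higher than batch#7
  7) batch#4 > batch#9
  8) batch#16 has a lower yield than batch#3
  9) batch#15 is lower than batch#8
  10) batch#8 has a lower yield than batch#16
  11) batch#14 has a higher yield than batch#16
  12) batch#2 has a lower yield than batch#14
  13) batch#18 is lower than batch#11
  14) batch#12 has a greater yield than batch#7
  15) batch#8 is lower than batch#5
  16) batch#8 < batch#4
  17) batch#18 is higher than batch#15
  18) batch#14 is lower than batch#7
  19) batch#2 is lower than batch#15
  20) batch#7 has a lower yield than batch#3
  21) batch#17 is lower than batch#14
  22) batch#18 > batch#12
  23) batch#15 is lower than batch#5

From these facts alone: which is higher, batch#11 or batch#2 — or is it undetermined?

batch#11

batch#2 < batch#15 and batch#15 < batch#8 give batch#2 < batch#8.
With batch#8 < batch#16: batch#2 < batch#15 < batch#8 < batch#16.
With batch#16 < batch#14: batch#2 < batch#15 < batch#8 < batch#16 < batch#14.
With batch#14 < batch#7: batch#2 < batch#15 < batch#8 < batch#16 < batch#14 < batch#7.
With batch#7 < batch#9: batch#2 < batch#15 < batch#8 < batch#16 < batch#14 < batch#7 < batch#9.
Then batch#9 < batch#4 extends the chain to batch#4.
Then batch#4 < batch#12 extends the chain to batch#12.
Then batch#12 < batch#18 extends the chain to batch#18.
With batch#18 < batch#11: batch#2 < batch#15 < batch#8 < batch#16 < batch#14 < batch#7 < batch#9 < batch#4 < batch#12 < batch#18 < batch#11.
So batch#11 is higher.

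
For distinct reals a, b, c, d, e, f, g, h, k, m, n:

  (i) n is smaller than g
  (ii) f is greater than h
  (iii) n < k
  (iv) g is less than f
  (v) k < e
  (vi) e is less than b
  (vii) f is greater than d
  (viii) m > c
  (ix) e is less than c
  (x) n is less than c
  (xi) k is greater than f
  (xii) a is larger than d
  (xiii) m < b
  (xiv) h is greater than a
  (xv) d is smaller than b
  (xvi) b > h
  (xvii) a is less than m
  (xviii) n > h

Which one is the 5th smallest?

g

The consecutive relations fix a unique order: d < a < h < n < g < f < k < e < c < m < b.
The 5th smallest is g.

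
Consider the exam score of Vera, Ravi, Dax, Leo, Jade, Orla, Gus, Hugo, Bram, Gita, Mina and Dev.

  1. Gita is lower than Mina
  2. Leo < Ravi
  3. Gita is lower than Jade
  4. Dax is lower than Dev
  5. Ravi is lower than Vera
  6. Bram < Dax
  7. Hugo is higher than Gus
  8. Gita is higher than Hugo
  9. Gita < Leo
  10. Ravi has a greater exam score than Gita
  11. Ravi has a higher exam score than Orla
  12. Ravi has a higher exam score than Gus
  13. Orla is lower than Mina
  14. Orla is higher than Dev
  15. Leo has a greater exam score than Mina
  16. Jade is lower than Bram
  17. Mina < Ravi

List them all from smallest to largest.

The consecutive links are each given: Gus < Hugo; Hugo < Gita; Gita < Jade; Jade < Bram; Bram < Dax; Dax < Dev; Dev < Orla; Orla < Mina; Mina < Leo; Leo < Ravi; Ravi < Vera.

Gus < Hugo < Gita < Jade < Bram < Dax < Dev < Orla < Mina < Leo < Ravi < Vera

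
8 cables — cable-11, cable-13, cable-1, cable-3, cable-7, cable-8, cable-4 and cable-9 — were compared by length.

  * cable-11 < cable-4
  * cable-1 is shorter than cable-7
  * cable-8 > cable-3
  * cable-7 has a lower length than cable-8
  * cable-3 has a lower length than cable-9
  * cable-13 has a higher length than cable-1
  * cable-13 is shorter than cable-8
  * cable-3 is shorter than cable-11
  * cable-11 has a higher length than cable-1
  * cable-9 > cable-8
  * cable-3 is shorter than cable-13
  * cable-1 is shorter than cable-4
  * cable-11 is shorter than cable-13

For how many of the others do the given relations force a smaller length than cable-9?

Directly below cable-9: cable-3, cable-8.
One step further: cable-7, cable-13 (4 so far).
One step further: cable-1, cable-11 (6 so far).
No other element is forced below cable-9 by the given relations, so the count is 6.

6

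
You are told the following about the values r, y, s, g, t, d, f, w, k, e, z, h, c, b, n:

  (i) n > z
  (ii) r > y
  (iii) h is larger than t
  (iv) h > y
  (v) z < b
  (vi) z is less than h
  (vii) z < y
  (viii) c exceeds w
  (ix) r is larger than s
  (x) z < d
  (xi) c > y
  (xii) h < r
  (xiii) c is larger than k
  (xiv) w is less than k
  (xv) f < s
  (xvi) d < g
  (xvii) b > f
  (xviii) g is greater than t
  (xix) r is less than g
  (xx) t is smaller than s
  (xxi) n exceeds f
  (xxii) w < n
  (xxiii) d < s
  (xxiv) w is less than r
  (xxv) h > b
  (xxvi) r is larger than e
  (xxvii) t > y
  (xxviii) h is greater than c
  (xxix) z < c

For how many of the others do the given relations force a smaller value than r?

Directly below r: y, w, e, s, h.
One step further: f, z, t, c, d, b (11 so far).
One step further: k (12 so far).
Nothing else is reachable below r; 12 in all.

12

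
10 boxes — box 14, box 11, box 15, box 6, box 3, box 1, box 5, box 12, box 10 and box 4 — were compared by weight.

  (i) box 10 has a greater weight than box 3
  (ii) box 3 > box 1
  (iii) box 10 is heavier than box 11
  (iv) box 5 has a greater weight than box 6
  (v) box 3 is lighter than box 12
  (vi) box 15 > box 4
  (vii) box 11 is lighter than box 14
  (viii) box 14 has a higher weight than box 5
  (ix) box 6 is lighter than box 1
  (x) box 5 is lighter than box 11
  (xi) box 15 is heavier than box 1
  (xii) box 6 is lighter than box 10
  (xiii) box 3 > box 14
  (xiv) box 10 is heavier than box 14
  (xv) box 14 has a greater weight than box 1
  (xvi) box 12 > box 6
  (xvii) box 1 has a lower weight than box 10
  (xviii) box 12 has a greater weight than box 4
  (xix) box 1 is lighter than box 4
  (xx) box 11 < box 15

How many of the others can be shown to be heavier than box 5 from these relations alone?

6

From box 5 the given relations immediately reach box 11, box 14.
From those, box 15, box 3, box 10 — 5 in total.
From those, box 12 — 6 in total.
Nothing else is reachable above box 5; 6 in all.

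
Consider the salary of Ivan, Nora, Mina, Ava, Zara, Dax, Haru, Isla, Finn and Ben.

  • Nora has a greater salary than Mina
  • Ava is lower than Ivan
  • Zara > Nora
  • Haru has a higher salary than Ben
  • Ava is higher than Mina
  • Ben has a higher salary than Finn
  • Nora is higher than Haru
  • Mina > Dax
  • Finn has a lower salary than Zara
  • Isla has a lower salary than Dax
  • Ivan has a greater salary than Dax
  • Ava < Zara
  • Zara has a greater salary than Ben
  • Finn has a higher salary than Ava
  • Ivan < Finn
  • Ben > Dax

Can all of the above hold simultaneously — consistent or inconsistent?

consistent

The single ordering Isla < Dax < Mina < Ava < Ivan < Finn < Ben < Haru < Nora < Zara satisfies every listed relation, so no contradiction arises.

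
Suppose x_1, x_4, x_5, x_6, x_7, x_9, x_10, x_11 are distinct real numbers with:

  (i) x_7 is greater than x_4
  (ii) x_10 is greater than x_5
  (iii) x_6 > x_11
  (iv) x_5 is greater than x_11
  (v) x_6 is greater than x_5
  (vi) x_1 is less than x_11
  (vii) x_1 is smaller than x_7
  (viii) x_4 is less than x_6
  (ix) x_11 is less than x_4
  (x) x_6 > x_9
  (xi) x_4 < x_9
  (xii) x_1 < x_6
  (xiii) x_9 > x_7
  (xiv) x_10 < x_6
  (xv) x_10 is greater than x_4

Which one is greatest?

Chaining downward from x_6: directly below it, x_1, x_11, x_4, x_5, x_10, x_9; then x_7.
That covers every other element, and nothing is given above x_6, so x_6 is the greatest.

x_6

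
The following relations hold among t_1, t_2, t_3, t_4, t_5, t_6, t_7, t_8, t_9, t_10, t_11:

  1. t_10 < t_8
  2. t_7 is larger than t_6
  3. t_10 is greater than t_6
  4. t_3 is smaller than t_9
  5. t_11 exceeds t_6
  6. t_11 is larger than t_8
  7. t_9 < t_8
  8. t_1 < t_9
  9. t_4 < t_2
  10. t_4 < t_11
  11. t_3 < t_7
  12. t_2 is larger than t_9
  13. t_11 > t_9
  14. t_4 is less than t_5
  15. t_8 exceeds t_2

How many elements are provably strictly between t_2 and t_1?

1

The relations place t_1 below t_2. An element lies strictly between them when it is forced above t_1 and also forced below t_2.
Above t_1: {t_9, t_8, t_11}. Below t_2: {t_3, t_4, t_9}.
Intersection: {t_9} — 1.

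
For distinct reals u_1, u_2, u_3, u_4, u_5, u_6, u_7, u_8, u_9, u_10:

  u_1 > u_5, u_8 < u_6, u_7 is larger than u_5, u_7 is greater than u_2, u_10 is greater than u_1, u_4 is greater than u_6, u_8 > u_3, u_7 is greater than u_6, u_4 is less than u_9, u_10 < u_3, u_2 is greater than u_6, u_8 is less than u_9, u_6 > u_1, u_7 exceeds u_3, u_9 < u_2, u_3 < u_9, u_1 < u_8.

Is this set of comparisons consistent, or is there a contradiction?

consistent

Every relation is compatible with u_5 < u_1 < u_10 < u_3 < u_8 < u_6 < u_4 < u_9 < u_2 < u_7; the set is consistent.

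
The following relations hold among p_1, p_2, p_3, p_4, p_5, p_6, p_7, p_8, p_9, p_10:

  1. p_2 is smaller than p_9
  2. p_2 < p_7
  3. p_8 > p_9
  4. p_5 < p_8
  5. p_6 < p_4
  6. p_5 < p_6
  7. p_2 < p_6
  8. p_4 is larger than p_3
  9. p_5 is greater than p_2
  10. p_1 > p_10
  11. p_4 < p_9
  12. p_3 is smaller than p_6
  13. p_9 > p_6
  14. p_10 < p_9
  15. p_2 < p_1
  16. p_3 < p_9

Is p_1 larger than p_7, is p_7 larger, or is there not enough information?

undetermined

Following every chain through p_1: below p_1 we get p_2, p_10.
p_7 is not reached, and no chain runs the other way from p_7 to p_1.
So the given relations leave the order of p_1 and p_7 undetermined.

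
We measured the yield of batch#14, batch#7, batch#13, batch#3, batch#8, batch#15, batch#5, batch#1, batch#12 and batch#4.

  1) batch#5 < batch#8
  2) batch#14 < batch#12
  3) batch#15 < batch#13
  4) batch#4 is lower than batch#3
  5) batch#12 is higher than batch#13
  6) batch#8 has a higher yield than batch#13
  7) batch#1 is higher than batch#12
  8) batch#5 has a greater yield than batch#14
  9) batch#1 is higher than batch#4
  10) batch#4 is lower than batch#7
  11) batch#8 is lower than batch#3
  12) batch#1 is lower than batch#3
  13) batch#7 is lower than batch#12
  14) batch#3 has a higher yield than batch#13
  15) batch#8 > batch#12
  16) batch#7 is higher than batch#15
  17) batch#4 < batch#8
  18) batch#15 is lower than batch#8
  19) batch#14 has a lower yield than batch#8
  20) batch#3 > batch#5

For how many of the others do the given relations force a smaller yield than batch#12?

From batch#12 the given relations immediately reach batch#14, batch#7, batch#13.
From those, batch#4, batch#15 — 5 in total.
No other element is forced below batch#12 by the given relations, so the count is 5.

5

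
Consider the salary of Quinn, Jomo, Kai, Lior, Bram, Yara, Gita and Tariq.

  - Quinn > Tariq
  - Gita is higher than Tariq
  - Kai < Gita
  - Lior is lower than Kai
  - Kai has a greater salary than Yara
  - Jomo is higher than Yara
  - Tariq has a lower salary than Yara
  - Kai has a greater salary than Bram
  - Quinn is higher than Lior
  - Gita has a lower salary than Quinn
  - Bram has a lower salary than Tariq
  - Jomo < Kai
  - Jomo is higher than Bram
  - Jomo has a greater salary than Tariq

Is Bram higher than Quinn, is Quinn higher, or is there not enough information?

Following the relations from Bram: Bram < Tariq < Yara < Jomo < Kai < Gita < Quinn.
So Quinn is higher.

Quinn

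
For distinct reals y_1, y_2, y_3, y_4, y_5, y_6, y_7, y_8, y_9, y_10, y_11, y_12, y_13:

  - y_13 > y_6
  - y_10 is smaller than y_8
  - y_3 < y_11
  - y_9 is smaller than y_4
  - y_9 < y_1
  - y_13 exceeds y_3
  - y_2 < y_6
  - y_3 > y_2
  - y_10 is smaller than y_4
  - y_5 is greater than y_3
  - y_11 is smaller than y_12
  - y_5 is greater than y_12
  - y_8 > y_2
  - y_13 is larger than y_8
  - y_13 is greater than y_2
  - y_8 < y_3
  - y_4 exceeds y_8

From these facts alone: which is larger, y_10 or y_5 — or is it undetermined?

y_5

The relevant relations are y_10 < y_8; y_8 < y_3; y_3 < y_11; y_11 < y_12; y_12 < y_5.
Chaining these gives y_10 < y_8 < y_3 < y_11 < y_12 < y_5.
So y_5 is larger.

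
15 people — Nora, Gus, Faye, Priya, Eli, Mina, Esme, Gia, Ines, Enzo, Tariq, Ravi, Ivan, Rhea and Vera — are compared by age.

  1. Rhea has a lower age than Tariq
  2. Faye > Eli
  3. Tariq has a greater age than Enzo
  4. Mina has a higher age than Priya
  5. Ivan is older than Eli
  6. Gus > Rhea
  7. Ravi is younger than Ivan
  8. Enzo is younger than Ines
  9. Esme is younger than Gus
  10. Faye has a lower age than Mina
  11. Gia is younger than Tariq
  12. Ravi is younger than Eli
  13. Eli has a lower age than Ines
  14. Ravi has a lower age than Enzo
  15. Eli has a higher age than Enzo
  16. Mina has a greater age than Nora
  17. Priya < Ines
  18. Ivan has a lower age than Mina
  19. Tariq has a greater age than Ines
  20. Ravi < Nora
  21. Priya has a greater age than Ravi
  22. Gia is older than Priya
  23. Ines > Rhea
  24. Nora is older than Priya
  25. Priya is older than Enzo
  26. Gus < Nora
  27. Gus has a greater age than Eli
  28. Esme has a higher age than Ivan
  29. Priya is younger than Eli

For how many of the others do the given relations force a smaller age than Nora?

8

The elements the relations force below Nora are Rhea, Ravi, Enzo, Priya, Eli, Ivan, Esme, Gus — no chain reaches any other.
That is 8.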